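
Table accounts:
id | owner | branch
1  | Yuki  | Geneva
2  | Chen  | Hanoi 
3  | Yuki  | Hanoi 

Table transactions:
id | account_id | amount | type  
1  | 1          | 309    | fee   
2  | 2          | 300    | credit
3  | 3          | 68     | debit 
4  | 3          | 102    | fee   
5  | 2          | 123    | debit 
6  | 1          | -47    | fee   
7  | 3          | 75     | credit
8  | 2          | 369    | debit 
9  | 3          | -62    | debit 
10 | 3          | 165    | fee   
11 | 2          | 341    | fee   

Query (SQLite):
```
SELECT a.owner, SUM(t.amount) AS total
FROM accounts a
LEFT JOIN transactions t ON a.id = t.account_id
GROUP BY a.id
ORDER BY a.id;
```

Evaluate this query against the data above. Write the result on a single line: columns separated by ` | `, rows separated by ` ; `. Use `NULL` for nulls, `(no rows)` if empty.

LEFT JOIN keeps every accounts row; unmatched ones get NULL for transactions columns.
Group by accounts.id and compute SUM(t.amount). SUM over an all-NULL group is NULL.
  1: ids {1, 6} → SUM(t.amount)=262
  2: ids {2, 5, 8, 11} → SUM(t.amount)=1133
  3: ids {3, 4, 7, 9, 10} → SUM(t.amount)=348

Yuki | 262 ; Chen | 1133 ; Yuki | 348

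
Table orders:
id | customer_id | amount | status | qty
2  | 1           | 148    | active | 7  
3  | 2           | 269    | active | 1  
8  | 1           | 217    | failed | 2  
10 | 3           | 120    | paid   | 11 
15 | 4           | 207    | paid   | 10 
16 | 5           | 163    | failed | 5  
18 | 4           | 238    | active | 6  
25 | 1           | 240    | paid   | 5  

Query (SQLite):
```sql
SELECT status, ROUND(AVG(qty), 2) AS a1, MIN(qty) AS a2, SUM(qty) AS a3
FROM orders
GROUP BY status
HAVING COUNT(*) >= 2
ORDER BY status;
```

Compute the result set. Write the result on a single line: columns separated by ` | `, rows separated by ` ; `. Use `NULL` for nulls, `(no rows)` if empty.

active | 4.67 | 1 | 14 ; failed | 3.5 | 2 | 7 ; paid | 8.67 | 5 | 26

Group orders by status.
Per group compute: ROUND(AVG(qty), 2), MIN(qty), SUM(qty).
HAVING: drop groups with fewer than 2 rows.
  active: ids {2, 3, 18} → ROUND(AVG(qty), 2)=4.67, MIN(qty)=1, SUM(qty)=14
  failed: ids {8, 16} → ROUND(AVG(qty), 2)=3.5, MIN(qty)=2, SUM(qty)=7
  paid: ids {10, 15, 25} → ROUND(AVG(qty), 2)=8.67, MIN(qty)=5, SUM(qty)=26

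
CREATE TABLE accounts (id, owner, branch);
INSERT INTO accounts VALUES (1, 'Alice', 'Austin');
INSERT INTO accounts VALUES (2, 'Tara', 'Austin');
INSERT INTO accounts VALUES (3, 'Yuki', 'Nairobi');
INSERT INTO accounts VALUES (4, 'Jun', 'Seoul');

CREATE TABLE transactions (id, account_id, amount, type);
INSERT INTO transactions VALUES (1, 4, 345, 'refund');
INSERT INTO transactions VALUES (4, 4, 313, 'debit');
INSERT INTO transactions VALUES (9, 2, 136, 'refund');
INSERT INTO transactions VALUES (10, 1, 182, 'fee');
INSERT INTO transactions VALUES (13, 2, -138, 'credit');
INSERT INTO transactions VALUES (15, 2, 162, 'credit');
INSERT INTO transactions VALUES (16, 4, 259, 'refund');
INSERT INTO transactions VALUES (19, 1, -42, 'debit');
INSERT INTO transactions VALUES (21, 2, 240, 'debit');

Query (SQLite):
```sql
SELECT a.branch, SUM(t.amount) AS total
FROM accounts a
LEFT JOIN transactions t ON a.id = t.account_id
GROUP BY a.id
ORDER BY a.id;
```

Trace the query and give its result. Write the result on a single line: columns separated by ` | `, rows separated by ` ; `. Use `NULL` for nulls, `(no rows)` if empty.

Austin | 140 ; Austin | 400 ; Nairobi | NULL ; Seoul | 917

LEFT JOIN keeps every accounts row; unmatched ones get NULL for transactions columns.
Group by accounts.id and compute SUM(t.amount). SUM over an all-NULL group is NULL.
  1: ids {10, 19} → SUM(t.amount)=140
  2: ids {9, 13, 15, 21} → SUM(t.amount)=400
  3: ids {—} → SUM(t.amount)=NULL
  4: ids {1, 4, 16} → SUM(t.amount)=917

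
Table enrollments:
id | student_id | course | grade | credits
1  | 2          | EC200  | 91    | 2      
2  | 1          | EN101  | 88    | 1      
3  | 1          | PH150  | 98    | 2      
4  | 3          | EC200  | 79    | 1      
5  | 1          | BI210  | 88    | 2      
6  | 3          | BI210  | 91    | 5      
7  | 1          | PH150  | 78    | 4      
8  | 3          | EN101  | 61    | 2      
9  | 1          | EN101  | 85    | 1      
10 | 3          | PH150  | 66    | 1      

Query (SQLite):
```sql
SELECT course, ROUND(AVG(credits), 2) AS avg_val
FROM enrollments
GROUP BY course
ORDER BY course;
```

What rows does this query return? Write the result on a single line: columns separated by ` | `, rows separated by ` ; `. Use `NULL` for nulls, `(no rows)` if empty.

BI210 | 3.5 ; EC200 | 1.5 ; EN101 | 1.33 ; PH150 | 2.33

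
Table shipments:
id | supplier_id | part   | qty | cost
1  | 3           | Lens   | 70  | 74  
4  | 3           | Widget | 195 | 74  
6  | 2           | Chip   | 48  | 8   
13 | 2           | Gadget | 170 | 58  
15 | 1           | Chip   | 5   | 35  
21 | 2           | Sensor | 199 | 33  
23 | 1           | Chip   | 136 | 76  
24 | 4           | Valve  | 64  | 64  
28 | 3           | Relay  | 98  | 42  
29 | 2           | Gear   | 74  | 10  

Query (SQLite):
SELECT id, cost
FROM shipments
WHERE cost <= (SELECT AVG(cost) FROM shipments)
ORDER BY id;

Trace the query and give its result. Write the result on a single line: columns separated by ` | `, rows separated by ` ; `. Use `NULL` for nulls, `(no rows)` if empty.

6 | 8 ; 15 | 35 ; 21 | 33 ; 28 | 42 ; 29 | 10

Scalar subquery: AVG(cost) over all shipments rows = 47.4.
Keep rows where cost <= that value.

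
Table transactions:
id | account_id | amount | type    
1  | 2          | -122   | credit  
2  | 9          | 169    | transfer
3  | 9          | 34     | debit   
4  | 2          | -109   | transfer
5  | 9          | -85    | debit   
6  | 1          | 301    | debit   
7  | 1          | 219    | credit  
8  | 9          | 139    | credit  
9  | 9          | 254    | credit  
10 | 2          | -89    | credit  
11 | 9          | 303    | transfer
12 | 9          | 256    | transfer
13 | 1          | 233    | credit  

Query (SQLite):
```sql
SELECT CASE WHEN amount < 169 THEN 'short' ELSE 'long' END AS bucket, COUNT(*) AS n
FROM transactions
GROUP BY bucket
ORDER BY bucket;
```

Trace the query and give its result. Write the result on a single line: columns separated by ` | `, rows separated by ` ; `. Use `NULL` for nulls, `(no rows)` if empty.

long | 7 ; short | 6

Bucket rows by amount < 169 → 'short' else 'long'; count each bucket.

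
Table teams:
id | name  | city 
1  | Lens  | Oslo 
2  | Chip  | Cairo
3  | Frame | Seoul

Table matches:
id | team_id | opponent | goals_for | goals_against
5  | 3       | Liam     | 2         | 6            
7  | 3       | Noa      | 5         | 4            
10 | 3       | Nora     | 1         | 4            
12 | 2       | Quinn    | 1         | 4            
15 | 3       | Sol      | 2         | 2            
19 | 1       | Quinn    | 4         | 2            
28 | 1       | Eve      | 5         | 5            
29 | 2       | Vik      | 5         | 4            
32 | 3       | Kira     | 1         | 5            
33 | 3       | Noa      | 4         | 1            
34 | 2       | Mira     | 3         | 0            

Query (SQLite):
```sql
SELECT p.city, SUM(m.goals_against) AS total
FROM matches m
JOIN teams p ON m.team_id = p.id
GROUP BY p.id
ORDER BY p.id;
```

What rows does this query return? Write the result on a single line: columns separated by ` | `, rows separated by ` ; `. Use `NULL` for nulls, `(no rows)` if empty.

Oslo | 7 ; Cairo | 8 ; Seoul | 22

Join each matches row to its teams via team_id.
Group joined rows by teams.id; compute SUM(m.goals_against) per group.
  1: ids {19, 28} → SUM(m.goals_against)=7
  2: ids {12, 29, 34} → SUM(m.goals_against)=8
  3: ids {5, 7, 10, 15, 32, 33} → SUM(m.goals_against)=22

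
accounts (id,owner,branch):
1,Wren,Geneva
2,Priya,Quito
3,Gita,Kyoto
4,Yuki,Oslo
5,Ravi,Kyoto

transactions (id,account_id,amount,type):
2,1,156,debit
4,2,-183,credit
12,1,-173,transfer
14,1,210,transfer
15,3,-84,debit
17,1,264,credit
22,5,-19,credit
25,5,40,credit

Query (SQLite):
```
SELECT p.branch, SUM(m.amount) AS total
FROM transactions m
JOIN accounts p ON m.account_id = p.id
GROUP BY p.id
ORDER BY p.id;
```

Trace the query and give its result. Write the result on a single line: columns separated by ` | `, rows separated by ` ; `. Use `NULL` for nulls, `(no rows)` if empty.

Geneva | 457 ; Quito | -183 ; Kyoto | -84 ; Kyoto | 21

Join each transactions row to its accounts via account_id.
Group joined rows by accounts.id; compute SUM(m.amount) per group.
  1: ids {2, 12, 14, 17} → SUM(m.amount)=457
  2: ids {4} → SUM(m.amount)=-183
  3: ids {15} → SUM(m.amount)=-84
  5: ids {22, 25} → SUM(m.amount)=21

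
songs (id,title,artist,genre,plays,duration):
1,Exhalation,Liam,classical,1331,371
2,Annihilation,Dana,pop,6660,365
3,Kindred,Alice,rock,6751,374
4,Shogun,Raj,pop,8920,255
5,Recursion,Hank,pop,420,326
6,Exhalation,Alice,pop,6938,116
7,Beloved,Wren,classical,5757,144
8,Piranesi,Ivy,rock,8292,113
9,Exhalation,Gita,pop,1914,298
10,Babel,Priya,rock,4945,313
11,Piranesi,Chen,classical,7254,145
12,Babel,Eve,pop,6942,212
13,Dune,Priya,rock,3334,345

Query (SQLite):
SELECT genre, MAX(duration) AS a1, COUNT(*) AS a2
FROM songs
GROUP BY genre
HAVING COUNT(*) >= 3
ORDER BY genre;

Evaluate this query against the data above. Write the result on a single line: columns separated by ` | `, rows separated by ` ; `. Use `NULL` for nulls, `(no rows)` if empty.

Group songs by genre.
Per group compute: MAX(duration), COUNT(*).
HAVING: drop groups with fewer than 3 rows.
  classical: ids {1, 7, 11} → MAX(duration)=371, COUNT(*)=3
  pop: ids {2, 4, 5, 6, 9, 12} → MAX(duration)=365, COUNT(*)=6
  rock: ids {3, 8, 10, 13} → MAX(duration)=374, COUNT(*)=4

classical | 371 | 3 ; pop | 365 | 6 ; rock | 374 | 4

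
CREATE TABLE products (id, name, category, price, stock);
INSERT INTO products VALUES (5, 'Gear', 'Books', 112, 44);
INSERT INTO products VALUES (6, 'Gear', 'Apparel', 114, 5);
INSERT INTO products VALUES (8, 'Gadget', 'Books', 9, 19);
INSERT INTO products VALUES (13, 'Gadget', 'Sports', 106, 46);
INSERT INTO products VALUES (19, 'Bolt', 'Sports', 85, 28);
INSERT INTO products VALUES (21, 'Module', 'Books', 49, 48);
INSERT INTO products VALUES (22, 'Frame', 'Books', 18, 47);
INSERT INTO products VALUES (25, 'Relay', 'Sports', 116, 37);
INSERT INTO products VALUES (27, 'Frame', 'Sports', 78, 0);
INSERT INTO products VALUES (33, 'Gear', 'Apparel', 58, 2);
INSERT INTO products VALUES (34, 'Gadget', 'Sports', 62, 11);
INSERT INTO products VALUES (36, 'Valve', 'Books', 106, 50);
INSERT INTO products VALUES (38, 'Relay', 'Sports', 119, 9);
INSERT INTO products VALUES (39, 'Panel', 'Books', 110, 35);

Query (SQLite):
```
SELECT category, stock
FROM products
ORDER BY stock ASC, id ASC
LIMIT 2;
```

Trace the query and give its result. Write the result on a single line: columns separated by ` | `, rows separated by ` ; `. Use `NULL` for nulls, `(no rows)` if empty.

Sports | 0 ; Apparel | 2

Sort by stock asc, tiebreak id asc: (0, id=27), (2, id=33), (5, id=6), (9, id=38), (11, id=34) …. Take first 2.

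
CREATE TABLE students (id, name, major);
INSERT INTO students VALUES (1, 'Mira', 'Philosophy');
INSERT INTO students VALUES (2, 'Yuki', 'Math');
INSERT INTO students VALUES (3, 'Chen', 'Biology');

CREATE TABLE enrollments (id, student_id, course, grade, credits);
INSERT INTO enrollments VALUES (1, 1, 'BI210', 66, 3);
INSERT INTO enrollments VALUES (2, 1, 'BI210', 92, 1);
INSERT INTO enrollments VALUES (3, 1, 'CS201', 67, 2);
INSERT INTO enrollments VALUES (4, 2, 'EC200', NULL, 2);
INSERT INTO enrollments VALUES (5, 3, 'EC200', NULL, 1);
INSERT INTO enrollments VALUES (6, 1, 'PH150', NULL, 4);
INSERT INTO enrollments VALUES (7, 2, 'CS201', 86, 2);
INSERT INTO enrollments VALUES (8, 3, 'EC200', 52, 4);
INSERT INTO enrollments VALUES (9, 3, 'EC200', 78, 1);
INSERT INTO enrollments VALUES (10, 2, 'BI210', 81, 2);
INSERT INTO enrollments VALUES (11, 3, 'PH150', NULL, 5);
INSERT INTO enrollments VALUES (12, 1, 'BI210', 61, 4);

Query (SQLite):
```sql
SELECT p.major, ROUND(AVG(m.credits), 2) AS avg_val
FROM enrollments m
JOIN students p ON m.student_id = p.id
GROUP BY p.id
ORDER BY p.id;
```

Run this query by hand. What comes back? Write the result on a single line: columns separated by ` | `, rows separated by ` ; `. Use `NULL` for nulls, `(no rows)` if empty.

Join each enrollments row to its students via student_id.
Group joined rows by students.id; compute ROUND(AVG(m.credits), 2) per group.
  1: ids {1, 2, 3, 6, 12} → ROUND(AVG(m.credits), 2)=2.8
  2: ids {4, 7, 10} → ROUND(AVG(m.credits), 2)=2
  3: ids {5, 8, 9, 11} → ROUND(AVG(m.credits), 2)=2.75

Philosophy | 2.8 ; Math | 2 ; Biology | 2.75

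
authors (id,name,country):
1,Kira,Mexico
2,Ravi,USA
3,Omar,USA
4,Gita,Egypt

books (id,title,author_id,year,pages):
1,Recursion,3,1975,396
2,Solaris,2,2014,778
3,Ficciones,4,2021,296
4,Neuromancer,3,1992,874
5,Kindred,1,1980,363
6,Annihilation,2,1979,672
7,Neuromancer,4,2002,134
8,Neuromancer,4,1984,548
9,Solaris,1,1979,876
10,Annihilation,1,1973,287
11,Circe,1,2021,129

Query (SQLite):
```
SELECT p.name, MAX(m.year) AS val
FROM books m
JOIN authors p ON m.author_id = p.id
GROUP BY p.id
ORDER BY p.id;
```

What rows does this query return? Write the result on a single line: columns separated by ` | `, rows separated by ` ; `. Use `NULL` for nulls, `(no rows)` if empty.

Kira | 2021 ; Ravi | 2014 ; Omar | 1992 ; Gita | 2021

Join each books row to its authors via author_id.
Group joined rows by authors.id; compute MAX(m.year) per group.
  1: ids {5, 9, 10, 11} → MAX(m.year)=2021
  2: ids {2, 6} → MAX(m.year)=2014
  3: ids {1, 4} → MAX(m.year)=1992
  4: ids {3, 7, 8} → MAX(m.year)=2021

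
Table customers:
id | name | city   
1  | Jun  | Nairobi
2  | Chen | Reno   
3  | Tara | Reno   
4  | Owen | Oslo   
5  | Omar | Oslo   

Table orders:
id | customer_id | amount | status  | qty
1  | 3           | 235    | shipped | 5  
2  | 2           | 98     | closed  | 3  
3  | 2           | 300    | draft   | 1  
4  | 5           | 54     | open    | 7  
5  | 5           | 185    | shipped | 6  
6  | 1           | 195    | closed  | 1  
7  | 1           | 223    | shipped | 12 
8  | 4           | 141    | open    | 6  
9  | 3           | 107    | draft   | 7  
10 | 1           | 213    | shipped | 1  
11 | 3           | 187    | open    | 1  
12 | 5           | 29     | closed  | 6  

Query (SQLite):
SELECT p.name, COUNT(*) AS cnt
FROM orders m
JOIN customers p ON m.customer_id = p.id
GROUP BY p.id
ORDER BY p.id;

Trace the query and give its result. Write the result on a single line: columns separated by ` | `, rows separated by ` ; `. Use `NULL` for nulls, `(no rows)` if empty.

Join each orders row to its customers via customer_id.
Group joined rows by customers.id; compute COUNT(*) per group.
  1: ids {6, 7, 10} → COUNT(*)=3
  2: ids {2, 3} → COUNT(*)=2
  3: ids {1, 9, 11} → COUNT(*)=3
  4: ids {8} → COUNT(*)=1
  5: ids {4, 5, 12} → COUNT(*)=3

Jun | 3 ; Chen | 2 ; Tara | 3 ; Owen | 1 ; Omar | 3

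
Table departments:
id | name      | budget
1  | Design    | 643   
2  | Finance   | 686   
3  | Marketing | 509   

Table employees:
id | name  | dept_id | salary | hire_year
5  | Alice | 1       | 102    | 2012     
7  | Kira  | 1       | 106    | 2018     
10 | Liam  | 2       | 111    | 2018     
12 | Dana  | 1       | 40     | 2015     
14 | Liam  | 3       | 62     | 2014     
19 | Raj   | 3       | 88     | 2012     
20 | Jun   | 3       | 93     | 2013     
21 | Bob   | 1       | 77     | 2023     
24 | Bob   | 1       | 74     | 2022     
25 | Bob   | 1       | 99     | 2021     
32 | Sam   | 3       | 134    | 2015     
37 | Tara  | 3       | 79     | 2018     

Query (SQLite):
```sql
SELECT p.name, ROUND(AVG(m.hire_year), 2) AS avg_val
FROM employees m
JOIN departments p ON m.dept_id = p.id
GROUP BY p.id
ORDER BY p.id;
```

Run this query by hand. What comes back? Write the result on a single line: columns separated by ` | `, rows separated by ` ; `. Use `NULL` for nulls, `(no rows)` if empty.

Design | 2018.5 ; Finance | 2018 ; Marketing | 2014.4

Join each employees row to its departments via dept_id.
Group joined rows by departments.id; compute ROUND(AVG(m.hire_year), 2) per group.
  1: ids {5, 7, 12, 21, 24, 25} → ROUND(AVG(m.hire_year), 2)=2018.5
  2: ids {10} → ROUND(AVG(m.hire_year), 2)=2018
  3: ids {14, 19, 20, 32, 37} → ROUND(AVG(m.hire_year), 2)=2014.4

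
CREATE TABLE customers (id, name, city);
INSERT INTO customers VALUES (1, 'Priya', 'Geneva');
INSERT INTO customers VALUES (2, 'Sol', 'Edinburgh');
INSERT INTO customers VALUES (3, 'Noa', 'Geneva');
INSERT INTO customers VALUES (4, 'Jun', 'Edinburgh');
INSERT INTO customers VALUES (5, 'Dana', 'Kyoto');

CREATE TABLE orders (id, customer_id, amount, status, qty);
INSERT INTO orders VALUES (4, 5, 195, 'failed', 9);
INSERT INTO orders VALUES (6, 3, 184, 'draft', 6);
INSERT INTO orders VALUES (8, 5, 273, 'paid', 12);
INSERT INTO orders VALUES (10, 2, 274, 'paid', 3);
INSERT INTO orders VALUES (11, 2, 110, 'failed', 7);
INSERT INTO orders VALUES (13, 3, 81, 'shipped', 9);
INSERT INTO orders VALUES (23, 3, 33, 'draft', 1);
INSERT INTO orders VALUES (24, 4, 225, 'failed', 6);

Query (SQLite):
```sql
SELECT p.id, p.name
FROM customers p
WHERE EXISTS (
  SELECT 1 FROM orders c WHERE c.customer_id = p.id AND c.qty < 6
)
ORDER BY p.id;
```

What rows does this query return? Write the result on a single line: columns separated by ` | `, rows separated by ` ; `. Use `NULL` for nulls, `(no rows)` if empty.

2 | Sol ; 3 | Noa

For each customers row, check whether any orders with matching customer_id has qty < 6.
Keep rows where that is true.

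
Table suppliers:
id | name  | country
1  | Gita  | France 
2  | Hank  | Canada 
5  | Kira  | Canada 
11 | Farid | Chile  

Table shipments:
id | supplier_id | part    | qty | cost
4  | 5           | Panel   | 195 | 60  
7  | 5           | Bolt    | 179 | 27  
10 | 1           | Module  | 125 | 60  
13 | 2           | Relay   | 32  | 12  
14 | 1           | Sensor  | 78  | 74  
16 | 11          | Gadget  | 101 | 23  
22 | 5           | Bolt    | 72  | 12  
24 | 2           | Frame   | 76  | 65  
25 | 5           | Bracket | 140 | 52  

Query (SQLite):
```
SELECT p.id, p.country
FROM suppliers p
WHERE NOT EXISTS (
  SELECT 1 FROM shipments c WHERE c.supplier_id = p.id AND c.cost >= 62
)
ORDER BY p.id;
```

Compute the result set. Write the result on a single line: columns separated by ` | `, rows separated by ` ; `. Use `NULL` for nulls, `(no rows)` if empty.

For each suppliers row, check whether any shipments with matching supplier_id has cost >= 62.
Keep rows where that is false.

5 | Canada ; 11 | Chile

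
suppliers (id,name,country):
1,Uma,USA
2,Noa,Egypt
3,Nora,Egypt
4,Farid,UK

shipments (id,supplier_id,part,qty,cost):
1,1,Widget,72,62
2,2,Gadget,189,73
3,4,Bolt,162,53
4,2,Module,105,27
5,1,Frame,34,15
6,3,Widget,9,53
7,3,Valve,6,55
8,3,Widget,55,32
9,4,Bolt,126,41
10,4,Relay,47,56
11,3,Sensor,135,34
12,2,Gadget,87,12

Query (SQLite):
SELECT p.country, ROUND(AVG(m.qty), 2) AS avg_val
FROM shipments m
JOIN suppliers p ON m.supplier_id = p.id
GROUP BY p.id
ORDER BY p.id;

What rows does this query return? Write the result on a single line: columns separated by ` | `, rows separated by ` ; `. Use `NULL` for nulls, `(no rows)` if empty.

USA | 53 ; Egypt | 127 ; Egypt | 51.25 ; UK | 111.67

Join each shipments row to its suppliers via supplier_id.
Group joined rows by suppliers.id; compute ROUND(AVG(m.qty), 2) per group.
  1: ids {1, 5} → ROUND(AVG(m.qty), 2)=53
  2: ids {2, 4, 12} → ROUND(AVG(m.qty), 2)=127
  3: ids {6, 7, 8, 11} → ROUND(AVG(m.qty), 2)=51.25
  4: ids {3, 9, 10} → ROUND(AVG(m.qty), 2)=111.67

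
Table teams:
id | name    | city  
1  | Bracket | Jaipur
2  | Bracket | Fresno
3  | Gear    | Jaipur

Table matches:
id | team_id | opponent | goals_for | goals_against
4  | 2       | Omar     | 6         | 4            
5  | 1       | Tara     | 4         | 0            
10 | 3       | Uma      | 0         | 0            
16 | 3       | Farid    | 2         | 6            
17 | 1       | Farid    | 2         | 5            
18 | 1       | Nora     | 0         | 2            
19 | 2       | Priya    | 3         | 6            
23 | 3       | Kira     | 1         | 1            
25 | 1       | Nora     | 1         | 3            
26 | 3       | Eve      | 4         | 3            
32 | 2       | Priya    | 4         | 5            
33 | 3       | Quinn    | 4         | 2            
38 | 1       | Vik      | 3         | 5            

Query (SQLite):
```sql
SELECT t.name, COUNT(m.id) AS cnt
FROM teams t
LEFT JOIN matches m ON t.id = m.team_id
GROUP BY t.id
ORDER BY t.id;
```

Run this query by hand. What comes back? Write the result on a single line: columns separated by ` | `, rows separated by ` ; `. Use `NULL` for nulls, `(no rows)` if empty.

LEFT JOIN keeps every teams row; unmatched ones get NULL for matches columns.
Group by teams.id and compute COUNT(m.id). COUNT(col) of an all-NULL group is 0.
  1: ids {5, 17, 18, 25, 38} → COUNT(m.id)=5
  2: ids {4, 19, 32} → COUNT(m.id)=3
  3: ids {10, 16, 23, 26, 33} → COUNT(m.id)=5

Bracket | 5 ; Bracket | 3 ; Gear | 5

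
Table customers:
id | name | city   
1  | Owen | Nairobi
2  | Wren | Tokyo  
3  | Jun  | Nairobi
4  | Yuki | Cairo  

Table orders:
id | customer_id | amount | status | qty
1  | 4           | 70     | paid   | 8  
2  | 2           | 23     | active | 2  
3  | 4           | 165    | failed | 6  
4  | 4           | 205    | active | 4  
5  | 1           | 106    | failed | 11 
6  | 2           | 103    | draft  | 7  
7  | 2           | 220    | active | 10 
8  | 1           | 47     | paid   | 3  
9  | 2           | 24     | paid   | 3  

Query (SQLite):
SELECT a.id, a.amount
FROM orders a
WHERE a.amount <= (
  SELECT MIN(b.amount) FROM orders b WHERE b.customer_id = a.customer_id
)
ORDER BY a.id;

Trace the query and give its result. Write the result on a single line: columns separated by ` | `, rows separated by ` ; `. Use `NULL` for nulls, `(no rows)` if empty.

For each orders row a, compute MIN(amount) over rows sharing a.customer_id.
Keep row a if a.amount <= that per-group MIN.
  customer_id=1: MIN(amount) = 47
  customer_id=2: MIN(amount) = 23
  customer_id=4: MIN(amount) = 70

1 | 70 ; 2 | 23 ; 8 | 47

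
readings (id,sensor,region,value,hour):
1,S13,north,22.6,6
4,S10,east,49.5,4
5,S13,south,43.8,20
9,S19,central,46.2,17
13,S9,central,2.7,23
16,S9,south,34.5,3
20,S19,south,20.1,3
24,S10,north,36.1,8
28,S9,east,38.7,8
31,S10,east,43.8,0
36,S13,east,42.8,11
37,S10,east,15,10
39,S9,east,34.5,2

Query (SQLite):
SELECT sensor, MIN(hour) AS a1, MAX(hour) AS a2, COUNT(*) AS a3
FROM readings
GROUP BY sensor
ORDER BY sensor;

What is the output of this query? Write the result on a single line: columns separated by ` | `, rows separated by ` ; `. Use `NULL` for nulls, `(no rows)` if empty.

Group readings by sensor.
Per group compute: MIN(hour), MAX(hour), COUNT(*).
  S10: ids {4, 24, 31, 37} → MIN(hour)=0, MAX(hour)=10, COUNT(*)=4
  S13: ids {1, 5, 36} → MIN(hour)=6, MAX(hour)=20, COUNT(*)=3
  S19: ids {9, 20} → MIN(hour)=3, MAX(hour)=17, COUNT(*)=2
  S9: ids {13, 16, 28, 39} → MIN(hour)=2, MAX(hour)=23, COUNT(*)=4

S10 | 0 | 10 | 4 ; S13 | 6 | 20 | 3 ; S19 | 3 | 17 | 2 ; S9 | 2 | 23 | 4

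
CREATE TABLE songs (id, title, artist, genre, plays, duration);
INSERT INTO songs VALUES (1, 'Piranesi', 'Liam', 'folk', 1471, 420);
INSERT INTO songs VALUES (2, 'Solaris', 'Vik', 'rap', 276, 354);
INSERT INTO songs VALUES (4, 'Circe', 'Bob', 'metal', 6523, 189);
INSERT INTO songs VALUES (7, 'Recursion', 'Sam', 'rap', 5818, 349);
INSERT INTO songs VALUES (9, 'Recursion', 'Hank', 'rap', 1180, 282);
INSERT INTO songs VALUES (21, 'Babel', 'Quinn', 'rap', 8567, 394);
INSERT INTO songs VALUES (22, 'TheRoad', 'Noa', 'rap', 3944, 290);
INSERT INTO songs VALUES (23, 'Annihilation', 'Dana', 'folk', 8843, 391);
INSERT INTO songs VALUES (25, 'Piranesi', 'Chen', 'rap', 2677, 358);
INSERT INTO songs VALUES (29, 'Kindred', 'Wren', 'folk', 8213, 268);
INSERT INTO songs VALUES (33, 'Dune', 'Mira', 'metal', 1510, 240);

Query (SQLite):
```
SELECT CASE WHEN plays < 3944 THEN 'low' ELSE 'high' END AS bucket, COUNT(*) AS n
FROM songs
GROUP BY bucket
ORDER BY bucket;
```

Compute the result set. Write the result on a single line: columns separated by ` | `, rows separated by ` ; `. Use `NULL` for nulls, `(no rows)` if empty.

Bucket rows by plays < 3944 → 'low' else 'high'; count each bucket.

high | 6 ; low | 5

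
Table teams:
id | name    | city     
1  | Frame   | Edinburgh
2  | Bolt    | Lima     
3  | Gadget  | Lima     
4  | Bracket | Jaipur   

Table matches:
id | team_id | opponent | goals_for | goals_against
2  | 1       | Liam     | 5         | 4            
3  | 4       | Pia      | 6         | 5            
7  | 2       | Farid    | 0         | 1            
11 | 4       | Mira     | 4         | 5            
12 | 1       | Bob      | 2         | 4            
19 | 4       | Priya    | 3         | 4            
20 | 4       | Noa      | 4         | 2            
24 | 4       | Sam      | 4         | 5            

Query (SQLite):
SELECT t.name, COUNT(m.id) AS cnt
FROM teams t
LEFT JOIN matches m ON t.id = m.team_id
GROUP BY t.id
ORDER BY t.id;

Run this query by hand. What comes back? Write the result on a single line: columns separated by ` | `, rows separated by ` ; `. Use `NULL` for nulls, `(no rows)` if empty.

Frame | 2 ; Bolt | 1 ; Gadget | 0 ; Bracket | 5

LEFT JOIN keeps every teams row; unmatched ones get NULL for matches columns.
Group by teams.id and compute COUNT(m.id). COUNT(col) of an all-NULL group is 0.
  1: ids {2, 12} → COUNT(m.id)=2
  2: ids {7} → COUNT(m.id)=1
  3: ids {—} → COUNT(m.id)=0
  4: ids {3, 11, 19, 20, 24} → COUNT(m.id)=5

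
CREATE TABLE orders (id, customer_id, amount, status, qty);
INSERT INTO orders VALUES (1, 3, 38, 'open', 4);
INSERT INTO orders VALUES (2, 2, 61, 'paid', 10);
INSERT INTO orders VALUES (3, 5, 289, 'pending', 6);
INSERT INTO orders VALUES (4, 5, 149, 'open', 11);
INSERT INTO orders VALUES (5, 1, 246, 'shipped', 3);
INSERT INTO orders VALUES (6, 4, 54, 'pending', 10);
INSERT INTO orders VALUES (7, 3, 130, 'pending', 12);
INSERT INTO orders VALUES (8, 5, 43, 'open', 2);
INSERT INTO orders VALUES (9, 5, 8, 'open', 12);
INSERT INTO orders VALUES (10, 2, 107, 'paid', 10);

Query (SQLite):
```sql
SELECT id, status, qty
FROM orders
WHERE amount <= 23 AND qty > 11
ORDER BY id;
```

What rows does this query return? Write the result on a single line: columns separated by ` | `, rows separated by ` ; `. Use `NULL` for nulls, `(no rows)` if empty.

9 | open | 12

amount <= 23: ids {9}
qty > 11: ids {7, 9}
Combine with AND.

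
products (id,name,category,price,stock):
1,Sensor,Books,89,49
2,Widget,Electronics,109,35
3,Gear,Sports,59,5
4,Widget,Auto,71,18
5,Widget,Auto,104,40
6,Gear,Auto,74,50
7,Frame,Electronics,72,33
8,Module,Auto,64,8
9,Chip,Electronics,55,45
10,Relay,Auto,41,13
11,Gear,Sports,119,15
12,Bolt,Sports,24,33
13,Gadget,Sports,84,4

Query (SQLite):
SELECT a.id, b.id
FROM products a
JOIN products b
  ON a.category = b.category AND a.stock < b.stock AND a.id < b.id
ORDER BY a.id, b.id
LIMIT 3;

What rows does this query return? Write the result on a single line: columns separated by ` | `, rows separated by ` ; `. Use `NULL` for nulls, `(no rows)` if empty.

Pairs (a,b) with same category, a.stock < b.stock, a.id < b.id.
category groups: Auto:{4,5,6,8,10} Books:{1} Electronics:{2,7,9} Sports:{3,11,12,13}
Ordered by (a.id, b.id); first 3.

2 | 9 ; 3 | 11 ; 3 | 12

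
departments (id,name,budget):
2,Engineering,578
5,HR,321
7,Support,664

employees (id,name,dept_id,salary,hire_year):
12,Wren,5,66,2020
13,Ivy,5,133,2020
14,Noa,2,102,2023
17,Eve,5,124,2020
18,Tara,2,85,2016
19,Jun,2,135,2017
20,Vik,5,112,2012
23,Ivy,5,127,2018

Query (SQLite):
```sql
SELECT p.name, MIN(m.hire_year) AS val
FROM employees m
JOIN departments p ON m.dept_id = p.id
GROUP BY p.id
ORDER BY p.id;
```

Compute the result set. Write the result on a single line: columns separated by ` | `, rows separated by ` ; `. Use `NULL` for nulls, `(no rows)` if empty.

Engineering | 2016 ; HR | 2012

Join each employees row to its departments via dept_id.
Group joined rows by departments.id; compute MIN(m.hire_year) per group.
  2: ids {14, 18, 19} → MIN(m.hire_year)=2016
  5: ids {12, 13, 17, 20, 23} → MIN(m.hire_year)=2012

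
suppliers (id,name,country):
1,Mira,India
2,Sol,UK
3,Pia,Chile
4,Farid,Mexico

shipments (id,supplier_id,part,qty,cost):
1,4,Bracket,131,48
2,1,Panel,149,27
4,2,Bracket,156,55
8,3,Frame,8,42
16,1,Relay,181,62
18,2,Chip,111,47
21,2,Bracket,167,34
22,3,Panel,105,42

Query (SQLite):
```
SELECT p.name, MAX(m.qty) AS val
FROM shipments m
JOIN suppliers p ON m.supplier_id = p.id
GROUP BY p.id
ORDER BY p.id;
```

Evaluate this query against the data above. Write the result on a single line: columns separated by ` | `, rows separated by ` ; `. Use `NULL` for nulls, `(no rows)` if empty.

Mira | 181 ; Sol | 167 ; Pia | 105 ; Farid | 131

Join each shipments row to its suppliers via supplier_id.
Group joined rows by suppliers.id; compute MAX(m.qty) per group.
  1: ids {2, 16} → MAX(m.qty)=181
  2: ids {4, 18, 21} → MAX(m.qty)=167
  3: ids {8, 22} → MAX(m.qty)=105
  4: ids {1} → MAX(m.qty)=131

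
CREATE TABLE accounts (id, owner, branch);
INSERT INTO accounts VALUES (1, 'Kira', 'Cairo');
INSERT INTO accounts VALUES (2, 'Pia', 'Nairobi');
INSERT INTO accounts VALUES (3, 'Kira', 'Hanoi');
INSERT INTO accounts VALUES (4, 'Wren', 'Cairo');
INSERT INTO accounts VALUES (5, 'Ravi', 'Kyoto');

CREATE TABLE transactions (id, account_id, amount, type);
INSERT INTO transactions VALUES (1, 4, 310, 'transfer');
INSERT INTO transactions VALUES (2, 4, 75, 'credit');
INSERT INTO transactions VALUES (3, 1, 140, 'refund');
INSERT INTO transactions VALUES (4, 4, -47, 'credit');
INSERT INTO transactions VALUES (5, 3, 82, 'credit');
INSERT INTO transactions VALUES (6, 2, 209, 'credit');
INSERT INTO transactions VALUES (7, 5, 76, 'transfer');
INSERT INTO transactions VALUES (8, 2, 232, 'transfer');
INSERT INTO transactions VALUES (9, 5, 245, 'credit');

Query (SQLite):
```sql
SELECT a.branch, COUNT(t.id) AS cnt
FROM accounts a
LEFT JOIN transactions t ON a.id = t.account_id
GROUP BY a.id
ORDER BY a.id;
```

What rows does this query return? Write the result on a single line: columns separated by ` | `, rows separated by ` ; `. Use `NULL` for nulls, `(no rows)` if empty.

LEFT JOIN keeps every accounts row; unmatched ones get NULL for transactions columns.
Group by accounts.id and compute COUNT(t.id). COUNT(col) of an all-NULL group is 0.
  1: ids {3} → COUNT(t.id)=1
  2: ids {6, 8} → COUNT(t.id)=2
  3: ids {5} → COUNT(t.id)=1
  4: ids {1, 2, 4} → COUNT(t.id)=3
  5: ids {7, 9} → COUNT(t.id)=2

Cairo | 1 ; Nairobi | 2 ; Hanoi | 1 ; Cairo | 3 ; Kyoto | 2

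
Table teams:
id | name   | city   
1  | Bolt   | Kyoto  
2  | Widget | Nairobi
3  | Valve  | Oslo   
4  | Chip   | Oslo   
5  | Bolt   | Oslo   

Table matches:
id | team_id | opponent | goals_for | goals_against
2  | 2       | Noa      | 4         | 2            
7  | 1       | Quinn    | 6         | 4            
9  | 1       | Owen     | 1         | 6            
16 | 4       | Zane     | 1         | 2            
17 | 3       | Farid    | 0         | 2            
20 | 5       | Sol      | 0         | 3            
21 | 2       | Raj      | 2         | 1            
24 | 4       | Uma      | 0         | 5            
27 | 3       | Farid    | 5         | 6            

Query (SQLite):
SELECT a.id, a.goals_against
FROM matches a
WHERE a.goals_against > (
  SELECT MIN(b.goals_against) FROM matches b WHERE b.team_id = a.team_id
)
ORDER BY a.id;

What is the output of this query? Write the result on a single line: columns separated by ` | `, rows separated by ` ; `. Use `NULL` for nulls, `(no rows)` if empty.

2 | 2 ; 9 | 6 ; 24 | 5 ; 27 | 6

For each matches row a, compute MIN(goals_against) over rows sharing a.team_id.
Keep row a if a.goals_against > that per-group MIN.
  team_id=1: MIN(goals_against) = 4
  team_id=2: MIN(goals_against) = 1
  team_id=3: MIN(goals_against) = 2
  team_id=4: MIN(goals_against) = 2
  team_id=5: MIN(goals_against) = 3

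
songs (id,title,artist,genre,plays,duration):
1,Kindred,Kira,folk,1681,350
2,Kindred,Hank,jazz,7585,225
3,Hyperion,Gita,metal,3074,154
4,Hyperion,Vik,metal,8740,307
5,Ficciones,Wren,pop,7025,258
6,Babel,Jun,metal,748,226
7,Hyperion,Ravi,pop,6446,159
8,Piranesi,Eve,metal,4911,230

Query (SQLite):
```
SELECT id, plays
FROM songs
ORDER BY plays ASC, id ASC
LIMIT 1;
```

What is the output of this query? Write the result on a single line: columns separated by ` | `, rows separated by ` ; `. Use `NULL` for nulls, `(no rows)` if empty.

6 | 748

Sort by plays asc, tiebreak id asc: (748, id=6), (1681, id=1), (3074, id=3), (4911, id=8) …. Take first 1.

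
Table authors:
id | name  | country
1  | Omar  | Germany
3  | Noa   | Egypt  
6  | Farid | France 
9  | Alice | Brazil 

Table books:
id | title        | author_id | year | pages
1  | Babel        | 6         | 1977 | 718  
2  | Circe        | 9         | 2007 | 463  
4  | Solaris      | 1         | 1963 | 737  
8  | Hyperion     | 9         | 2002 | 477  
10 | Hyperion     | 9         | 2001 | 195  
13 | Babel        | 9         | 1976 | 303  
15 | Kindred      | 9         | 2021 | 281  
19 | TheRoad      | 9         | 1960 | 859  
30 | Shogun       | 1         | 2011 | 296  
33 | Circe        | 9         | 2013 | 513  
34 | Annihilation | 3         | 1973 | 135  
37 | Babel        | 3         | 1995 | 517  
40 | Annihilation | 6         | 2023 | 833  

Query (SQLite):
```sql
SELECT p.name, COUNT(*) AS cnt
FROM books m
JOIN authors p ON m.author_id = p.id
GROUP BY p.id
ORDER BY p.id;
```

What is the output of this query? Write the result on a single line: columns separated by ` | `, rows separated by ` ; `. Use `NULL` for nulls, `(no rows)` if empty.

Omar | 2 ; Noa | 2 ; Farid | 2 ; Alice | 7

Join each books row to its authors via author_id.
Group joined rows by authors.id; compute COUNT(*) per group.
  1: ids {4, 30} → COUNT(*)=2
  3: ids {34, 37} → COUNT(*)=2
  6: ids {1, 40} → COUNT(*)=2
  9: ids {2, 8, 10, 13, 15, 19, 33} → COUNT(*)=7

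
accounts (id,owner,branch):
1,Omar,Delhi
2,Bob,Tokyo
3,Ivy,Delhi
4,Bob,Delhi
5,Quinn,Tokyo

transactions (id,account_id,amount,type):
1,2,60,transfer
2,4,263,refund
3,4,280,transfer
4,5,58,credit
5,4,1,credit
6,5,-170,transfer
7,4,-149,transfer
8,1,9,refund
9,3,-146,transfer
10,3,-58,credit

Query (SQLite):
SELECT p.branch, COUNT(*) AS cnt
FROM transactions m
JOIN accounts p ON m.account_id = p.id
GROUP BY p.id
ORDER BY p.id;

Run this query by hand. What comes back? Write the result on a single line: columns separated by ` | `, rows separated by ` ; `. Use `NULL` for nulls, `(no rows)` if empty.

Delhi | 1 ; Tokyo | 1 ; Delhi | 2 ; Delhi | 4 ; Tokyo | 2

Join each transactions row to its accounts via account_id.
Group joined rows by accounts.id; compute COUNT(*) per group.
  1: ids {8} → COUNT(*)=1
  2: ids {1} → COUNT(*)=1
  3: ids {9, 10} → COUNT(*)=2
  4: ids {2, 3, 5, 7} → COUNT(*)=4
  5: ids {4, 6} → COUNT(*)=2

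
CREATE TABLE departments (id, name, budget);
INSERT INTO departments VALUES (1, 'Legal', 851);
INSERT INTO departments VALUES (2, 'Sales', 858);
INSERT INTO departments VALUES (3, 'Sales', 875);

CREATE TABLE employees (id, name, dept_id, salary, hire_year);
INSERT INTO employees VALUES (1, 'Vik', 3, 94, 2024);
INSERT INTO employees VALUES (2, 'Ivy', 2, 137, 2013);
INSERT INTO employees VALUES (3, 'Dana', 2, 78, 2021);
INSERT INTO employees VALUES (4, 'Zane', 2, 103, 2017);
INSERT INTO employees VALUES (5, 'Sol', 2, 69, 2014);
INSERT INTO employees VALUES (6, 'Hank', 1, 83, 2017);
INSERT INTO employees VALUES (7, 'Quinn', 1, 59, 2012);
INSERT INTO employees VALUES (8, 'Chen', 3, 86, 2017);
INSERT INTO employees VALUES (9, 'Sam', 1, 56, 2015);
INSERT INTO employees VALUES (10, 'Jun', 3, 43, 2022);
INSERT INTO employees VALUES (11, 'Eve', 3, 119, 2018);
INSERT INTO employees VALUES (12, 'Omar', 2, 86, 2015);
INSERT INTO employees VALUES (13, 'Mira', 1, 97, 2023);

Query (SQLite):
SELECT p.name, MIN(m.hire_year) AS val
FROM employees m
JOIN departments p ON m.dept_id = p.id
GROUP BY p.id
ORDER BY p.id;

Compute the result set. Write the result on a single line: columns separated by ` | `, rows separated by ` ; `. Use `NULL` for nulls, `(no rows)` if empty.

Join each employees row to its departments via dept_id.
Group joined rows by departments.id; compute MIN(m.hire_year) per group.
  1: ids {6, 7, 9, 13} → MIN(m.hire_year)=2012
  2: ids {2, 3, 4, 5, 12} → MIN(m.hire_year)=2013
  3: ids {1, 8, 10, 11} → MIN(m.hire_year)=2017

Legal | 2012 ; Sales | 2013 ; Sales | 2017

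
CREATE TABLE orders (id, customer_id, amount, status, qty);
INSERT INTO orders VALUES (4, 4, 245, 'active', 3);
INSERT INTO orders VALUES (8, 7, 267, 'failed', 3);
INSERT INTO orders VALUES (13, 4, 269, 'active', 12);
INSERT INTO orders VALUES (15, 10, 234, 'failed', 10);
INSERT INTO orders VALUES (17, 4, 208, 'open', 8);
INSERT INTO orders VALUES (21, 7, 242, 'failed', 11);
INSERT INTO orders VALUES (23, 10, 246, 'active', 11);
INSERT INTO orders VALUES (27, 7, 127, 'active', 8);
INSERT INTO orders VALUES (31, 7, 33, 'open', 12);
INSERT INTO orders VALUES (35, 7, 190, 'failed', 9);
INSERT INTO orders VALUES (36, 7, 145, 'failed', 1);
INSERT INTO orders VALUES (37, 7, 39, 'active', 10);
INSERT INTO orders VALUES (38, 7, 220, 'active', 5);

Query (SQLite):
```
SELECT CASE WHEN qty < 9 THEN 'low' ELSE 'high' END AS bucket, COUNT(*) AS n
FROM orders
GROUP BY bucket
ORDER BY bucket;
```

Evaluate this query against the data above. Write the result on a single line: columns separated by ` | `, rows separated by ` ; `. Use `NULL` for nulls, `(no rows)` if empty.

high | 7 ; low | 6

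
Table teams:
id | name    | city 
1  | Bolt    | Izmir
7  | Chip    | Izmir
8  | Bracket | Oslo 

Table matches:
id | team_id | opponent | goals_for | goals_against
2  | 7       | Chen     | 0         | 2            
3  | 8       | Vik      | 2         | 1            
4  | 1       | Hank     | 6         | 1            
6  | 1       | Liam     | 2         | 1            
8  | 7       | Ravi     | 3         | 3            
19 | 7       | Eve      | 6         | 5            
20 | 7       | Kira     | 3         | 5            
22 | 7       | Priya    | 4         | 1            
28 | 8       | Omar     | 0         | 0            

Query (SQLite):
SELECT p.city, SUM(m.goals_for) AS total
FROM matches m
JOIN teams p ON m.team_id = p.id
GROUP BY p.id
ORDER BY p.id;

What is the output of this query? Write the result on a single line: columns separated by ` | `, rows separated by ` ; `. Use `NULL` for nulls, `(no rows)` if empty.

Izmir | 8 ; Izmir | 16 ; Oslo | 2

Join each matches row to its teams via team_id.
Group joined rows by teams.id; compute SUM(m.goals_for) per group.
  1: ids {4, 6} → SUM(m.goals_for)=8
  7: ids {2, 8, 19, 20, 22} → SUM(m.goals_for)=16
  8: ids {3, 28} → SUM(m.goals_for)=2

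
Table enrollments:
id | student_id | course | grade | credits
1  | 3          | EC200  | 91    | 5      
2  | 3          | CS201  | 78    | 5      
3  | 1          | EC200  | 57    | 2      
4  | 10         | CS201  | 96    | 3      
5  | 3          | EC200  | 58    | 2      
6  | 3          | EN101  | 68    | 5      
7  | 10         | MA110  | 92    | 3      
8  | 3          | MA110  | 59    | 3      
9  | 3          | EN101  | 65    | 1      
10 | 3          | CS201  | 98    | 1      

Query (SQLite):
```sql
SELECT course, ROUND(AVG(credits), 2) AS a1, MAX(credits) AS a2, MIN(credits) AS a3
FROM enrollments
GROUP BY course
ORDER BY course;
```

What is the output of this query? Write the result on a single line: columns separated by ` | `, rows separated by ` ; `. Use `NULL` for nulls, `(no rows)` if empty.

Group enrollments by course.
Per group compute: ROUND(AVG(credits), 2), MAX(credits), MIN(credits).
  CS201: ids {2, 4, 10} → ROUND(AVG(credits), 2)=3, MAX(credits)=5, MIN(credits)=1
  EC200: ids {1, 3, 5} → ROUND(AVG(credits), 2)=3, MAX(credits)=5, MIN(credits)=2
  EN101: ids {6, 9} → ROUND(AVG(credits), 2)=3, MAX(credits)=5, MIN(credits)=1
  MA110: ids {7, 8} → ROUND(AVG(credits), 2)=3, MAX(credits)=3, MIN(credits)=3

CS201 | 3 | 5 | 1 ; EC200 | 3 | 5 | 2 ; EN101 | 3 | 5 | 1 ; MA110 | 3 | 3 | 3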